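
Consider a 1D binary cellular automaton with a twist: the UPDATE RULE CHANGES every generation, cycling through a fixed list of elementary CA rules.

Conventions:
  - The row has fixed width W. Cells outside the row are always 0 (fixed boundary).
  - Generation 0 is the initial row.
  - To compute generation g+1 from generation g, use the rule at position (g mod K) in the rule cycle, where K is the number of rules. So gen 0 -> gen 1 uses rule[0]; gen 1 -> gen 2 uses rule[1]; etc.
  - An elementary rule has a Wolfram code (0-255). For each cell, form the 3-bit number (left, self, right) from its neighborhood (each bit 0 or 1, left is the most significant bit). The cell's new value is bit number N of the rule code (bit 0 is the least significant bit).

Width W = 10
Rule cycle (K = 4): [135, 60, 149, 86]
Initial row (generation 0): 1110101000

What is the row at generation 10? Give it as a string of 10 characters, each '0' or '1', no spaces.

Gen 0: 1110101000
Gen 1 (rule 135): 0100101011
Gen 2 (rule 60): 0110111110
Gen 3 (rule 149): 0000011101
Gen 4 (rule 86): 0000100101
Gen 5 (rule 135): 1111101101
Gen 6 (rule 60): 1000011011
Gen 7 (rule 149): 1111000000
Gen 8 (rule 86): 0001100000
Gen 9 (rule 135): 1110001111
Gen 10 (rule 60): 1001001000

Answer: 1001001000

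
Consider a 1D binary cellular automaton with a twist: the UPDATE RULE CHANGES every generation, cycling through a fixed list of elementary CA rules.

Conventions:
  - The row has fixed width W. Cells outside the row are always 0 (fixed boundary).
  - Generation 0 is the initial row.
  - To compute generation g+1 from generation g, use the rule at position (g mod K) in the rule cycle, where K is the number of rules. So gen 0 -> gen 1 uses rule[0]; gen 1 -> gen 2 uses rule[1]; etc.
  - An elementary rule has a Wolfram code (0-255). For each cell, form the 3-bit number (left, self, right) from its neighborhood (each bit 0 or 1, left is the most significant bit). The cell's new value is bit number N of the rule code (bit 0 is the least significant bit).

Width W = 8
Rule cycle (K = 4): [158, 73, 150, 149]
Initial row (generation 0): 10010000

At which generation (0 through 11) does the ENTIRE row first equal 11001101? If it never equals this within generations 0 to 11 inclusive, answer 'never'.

Answer: 10

Derivation:
Gen 0: 10010000
Gen 1 (rule 158): 11111000
Gen 2 (rule 73): 10001011
Gen 3 (rule 150): 11011000
Gen 4 (rule 149): 00000111
Gen 5 (rule 158): 00001110
Gen 6 (rule 73): 11101010
Gen 7 (rule 150): 01001011
Gen 8 (rule 149): 01101000
Gen 9 (rule 158): 11001100
Gen 10 (rule 73): 11001101
Gen 11 (rule 150): 00110001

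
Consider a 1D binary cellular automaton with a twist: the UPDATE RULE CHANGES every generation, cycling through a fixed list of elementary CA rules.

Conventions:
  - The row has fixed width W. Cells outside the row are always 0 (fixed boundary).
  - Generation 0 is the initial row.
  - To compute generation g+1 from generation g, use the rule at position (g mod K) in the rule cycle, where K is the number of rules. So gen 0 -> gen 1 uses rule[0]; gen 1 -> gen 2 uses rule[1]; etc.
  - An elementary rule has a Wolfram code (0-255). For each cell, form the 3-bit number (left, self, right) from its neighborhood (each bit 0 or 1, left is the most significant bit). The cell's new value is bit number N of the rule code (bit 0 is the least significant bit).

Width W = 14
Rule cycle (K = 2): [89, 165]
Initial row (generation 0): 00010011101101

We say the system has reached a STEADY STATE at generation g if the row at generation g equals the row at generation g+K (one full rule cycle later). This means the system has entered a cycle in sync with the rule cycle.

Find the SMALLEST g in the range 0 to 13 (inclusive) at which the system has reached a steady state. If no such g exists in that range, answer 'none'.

Gen 0: 00010011101101
Gen 1 (rule 89): 11001010101100
Gen 2 (rule 165): 00001111110001
Gen 3 (rule 89): 11101000011100
Gen 4 (rule 165): 01011011001001
Gen 5 (rule 89): 00011011100100
Gen 6 (rule 165): 11000101000101
Gen 7 (rule 89): 11110000110000
Gen 8 (rule 165): 01100110000111
Gen 9 (rule 89): 01110111110101
Gen 10 (rule 165): 00101011101111
Gen 11 (rule 89): 10000010101001
Gen 12 (rule 165): 10111011111001
Gen 13 (rule 89): 00101010001100
Gen 14 (rule 165): 10111110100001
Gen 15 (rule 89): 00100010011100

Answer: none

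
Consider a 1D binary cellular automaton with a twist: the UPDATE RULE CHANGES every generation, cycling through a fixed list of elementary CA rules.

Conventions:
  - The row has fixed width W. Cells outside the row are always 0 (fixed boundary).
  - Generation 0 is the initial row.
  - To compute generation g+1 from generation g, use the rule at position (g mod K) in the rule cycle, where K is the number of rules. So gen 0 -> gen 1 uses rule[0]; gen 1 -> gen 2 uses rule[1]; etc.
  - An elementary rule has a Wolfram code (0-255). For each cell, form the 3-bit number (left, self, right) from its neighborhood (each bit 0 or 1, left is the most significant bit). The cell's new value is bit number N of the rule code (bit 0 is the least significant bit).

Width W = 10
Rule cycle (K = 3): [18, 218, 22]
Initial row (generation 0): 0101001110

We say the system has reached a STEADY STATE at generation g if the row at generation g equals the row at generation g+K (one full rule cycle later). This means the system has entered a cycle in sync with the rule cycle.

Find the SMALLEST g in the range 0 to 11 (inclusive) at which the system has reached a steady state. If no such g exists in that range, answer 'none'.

Answer: 7

Derivation:
Gen 0: 0101001110
Gen 1 (rule 18): 1000110001
Gen 2 (rule 218): 0101111010
Gen 3 (rule 22): 1100000011
Gen 4 (rule 18): 0010000100
Gen 5 (rule 218): 0101001010
Gen 6 (rule 22): 1101111011
Gen 7 (rule 18): 0000000000
Gen 8 (rule 218): 0000000000
Gen 9 (rule 22): 0000000000
Gen 10 (rule 18): 0000000000
Gen 11 (rule 218): 0000000000
Gen 12 (rule 22): 0000000000
Gen 13 (rule 18): 0000000000
Gen 14 (rule 218): 0000000000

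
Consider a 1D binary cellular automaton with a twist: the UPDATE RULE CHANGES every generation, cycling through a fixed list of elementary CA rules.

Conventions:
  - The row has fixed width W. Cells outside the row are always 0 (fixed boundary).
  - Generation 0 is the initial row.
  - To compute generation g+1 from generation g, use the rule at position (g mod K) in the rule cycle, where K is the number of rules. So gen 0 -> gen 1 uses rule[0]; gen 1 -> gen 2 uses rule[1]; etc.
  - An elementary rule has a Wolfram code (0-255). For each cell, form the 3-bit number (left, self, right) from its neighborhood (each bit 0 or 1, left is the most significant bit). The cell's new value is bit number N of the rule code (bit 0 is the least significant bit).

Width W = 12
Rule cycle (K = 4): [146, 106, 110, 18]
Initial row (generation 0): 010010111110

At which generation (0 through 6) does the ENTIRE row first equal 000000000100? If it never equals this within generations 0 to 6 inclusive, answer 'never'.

Gen 0: 010010111110
Gen 1 (rule 146): 101100011101
Gen 2 (rule 106): 011100110110
Gen 3 (rule 110): 110101111110
Gen 4 (rule 18): 000000000001
Gen 5 (rule 146): 000000000010
Gen 6 (rule 106): 000000000100

Answer: 6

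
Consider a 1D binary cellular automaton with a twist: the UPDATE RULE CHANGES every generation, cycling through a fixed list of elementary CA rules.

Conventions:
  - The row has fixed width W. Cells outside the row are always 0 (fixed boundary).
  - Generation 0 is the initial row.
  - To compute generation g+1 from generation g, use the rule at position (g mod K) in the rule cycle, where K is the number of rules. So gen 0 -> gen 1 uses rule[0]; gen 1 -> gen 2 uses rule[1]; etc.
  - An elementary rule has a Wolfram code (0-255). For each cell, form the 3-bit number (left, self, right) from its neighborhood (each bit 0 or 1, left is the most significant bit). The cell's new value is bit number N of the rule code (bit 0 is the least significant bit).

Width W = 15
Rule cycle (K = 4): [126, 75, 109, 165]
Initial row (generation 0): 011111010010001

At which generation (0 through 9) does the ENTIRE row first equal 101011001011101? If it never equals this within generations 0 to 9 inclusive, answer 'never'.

Gen 0: 011111010010001
Gen 1 (rule 126): 110001111111011
Gen 2 (rule 75): 110111000001011
Gen 3 (rule 109): 111101011101111
Gen 4 (rule 165): 011011101010110
Gen 5 (rule 126): 111110111111111
Gen 6 (rule 75): 100010100000001
Gen 7 (rule 109): 101011101111101
Gen 8 (rule 165): 111101010111011
Gen 9 (rule 126): 100111111101111

Answer: never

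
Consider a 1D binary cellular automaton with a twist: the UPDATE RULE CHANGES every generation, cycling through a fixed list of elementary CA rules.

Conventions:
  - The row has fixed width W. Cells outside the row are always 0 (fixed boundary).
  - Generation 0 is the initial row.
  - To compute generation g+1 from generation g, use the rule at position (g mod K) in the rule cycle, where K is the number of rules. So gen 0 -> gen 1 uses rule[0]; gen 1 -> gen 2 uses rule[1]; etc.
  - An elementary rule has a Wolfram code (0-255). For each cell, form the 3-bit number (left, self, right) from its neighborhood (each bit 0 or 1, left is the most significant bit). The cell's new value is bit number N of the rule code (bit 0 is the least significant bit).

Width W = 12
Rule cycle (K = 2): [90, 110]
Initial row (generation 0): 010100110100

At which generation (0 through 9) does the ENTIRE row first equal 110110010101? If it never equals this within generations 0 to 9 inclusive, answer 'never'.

Answer: never

Derivation:
Gen 0: 010100110100
Gen 1 (rule 90): 100011110010
Gen 2 (rule 110): 100110010110
Gen 3 (rule 90): 011111100111
Gen 4 (rule 110): 110000101101
Gen 5 (rule 90): 111001001100
Gen 6 (rule 110): 101011011100
Gen 7 (rule 90): 000011010110
Gen 8 (rule 110): 000111111110
Gen 9 (rule 90): 001100000011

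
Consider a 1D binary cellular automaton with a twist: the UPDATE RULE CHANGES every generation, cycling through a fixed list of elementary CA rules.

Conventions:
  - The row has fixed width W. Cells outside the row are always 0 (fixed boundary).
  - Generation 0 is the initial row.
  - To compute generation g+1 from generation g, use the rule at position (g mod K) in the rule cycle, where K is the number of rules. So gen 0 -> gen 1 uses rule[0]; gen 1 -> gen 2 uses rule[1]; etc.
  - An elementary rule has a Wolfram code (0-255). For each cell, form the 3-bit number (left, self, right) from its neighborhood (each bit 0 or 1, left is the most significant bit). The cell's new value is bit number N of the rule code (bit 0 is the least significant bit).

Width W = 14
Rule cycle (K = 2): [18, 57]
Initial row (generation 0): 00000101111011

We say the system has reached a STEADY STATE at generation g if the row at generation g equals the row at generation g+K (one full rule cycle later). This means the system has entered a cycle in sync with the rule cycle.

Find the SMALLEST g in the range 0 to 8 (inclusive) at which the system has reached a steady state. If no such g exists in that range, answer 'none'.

Answer: 5

Derivation:
Gen 0: 00000101111011
Gen 1 (rule 18): 00001000000000
Gen 2 (rule 57): 11100111111111
Gen 3 (rule 18): 00011000000000
Gen 4 (rule 57): 11010111111111
Gen 5 (rule 18): 00000000000000
Gen 6 (rule 57): 11111111111111
Gen 7 (rule 18): 00000000000000
Gen 8 (rule 57): 11111111111111
Gen 9 (rule 18): 00000000000000
Gen 10 (rule 57): 11111111111111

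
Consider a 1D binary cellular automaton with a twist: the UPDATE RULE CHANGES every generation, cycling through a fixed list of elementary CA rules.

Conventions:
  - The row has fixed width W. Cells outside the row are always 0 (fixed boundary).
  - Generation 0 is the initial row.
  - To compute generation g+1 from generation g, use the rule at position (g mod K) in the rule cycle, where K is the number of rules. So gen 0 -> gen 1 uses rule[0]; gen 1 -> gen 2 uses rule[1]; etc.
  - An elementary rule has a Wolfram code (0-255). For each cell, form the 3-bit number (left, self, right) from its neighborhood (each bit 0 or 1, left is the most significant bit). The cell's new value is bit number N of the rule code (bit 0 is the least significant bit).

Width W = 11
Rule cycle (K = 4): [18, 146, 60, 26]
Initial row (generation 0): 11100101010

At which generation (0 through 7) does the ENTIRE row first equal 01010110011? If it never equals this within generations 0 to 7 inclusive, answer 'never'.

Gen 0: 11100101010
Gen 1 (rule 18): 00011000001
Gen 2 (rule 146): 00100100010
Gen 3 (rule 60): 00110110011
Gen 4 (rule 26): 01100101110
Gen 5 (rule 18): 10011000001
Gen 6 (rule 146): 01100100010
Gen 7 (rule 60): 01010110011

Answer: 7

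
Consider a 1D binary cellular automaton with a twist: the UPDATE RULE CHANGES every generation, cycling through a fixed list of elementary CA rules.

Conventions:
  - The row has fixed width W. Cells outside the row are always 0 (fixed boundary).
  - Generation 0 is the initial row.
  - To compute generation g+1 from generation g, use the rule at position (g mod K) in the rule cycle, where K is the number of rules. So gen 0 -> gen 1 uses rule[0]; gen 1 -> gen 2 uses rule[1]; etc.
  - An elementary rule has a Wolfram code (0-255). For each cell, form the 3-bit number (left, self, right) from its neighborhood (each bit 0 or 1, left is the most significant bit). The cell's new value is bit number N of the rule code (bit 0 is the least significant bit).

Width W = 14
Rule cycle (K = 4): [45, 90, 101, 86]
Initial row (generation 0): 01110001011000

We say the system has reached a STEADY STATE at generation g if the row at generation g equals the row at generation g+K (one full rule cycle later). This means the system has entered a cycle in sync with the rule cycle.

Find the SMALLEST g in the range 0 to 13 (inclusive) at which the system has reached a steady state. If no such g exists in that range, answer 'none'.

Gen 0: 01110001011000
Gen 1 (rule 45): 01000101110011
Gen 2 (rule 90): 10101001011111
Gen 3 (rule 101): 11111001100001
Gen 4 (rule 86): 00001110110011
Gen 5 (rule 45): 11101001100010
Gen 6 (rule 90): 10100111110101
Gen 7 (rule 101): 11100000011111
Gen 8 (rule 86): 00110000100001
Gen 9 (rule 45): 10100110101101
Gen 10 (rule 90): 00011110001100
Gen 11 (rule 101): 11000010100101
Gen 12 (rule 86): 01100110111101
Gen 13 (rule 45): 01000101100011
Gen 14 (rule 90): 10101001110111
Gen 15 (rule 101): 11111000011001
Gen 16 (rule 86): 00001100101111
Gen 17 (rule 45): 11101000111000

Answer: none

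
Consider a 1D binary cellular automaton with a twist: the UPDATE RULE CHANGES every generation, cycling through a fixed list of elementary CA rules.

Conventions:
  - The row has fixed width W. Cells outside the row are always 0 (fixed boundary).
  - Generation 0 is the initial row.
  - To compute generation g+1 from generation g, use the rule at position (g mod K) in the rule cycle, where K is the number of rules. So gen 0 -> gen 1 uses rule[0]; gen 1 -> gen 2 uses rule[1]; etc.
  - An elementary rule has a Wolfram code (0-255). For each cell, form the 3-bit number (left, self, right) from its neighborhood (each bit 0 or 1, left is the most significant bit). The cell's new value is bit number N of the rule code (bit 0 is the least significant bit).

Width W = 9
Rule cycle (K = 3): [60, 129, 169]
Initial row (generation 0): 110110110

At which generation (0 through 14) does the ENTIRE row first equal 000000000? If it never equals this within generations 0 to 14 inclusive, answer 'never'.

Gen 0: 110110110
Gen 1 (rule 60): 101101101
Gen 2 (rule 129): 000000000
Gen 3 (rule 169): 111111111
Gen 4 (rule 60): 100000000
Gen 5 (rule 129): 001111111
Gen 6 (rule 169): 101111110
Gen 7 (rule 60): 111000001
Gen 8 (rule 129): 010011100
Gen 9 (rule 169): 000011001
Gen 10 (rule 60): 000010101
Gen 11 (rule 129): 111000000
Gen 12 (rule 169): 110011111
Gen 13 (rule 60): 101010000
Gen 14 (rule 129): 000000111

Answer: 2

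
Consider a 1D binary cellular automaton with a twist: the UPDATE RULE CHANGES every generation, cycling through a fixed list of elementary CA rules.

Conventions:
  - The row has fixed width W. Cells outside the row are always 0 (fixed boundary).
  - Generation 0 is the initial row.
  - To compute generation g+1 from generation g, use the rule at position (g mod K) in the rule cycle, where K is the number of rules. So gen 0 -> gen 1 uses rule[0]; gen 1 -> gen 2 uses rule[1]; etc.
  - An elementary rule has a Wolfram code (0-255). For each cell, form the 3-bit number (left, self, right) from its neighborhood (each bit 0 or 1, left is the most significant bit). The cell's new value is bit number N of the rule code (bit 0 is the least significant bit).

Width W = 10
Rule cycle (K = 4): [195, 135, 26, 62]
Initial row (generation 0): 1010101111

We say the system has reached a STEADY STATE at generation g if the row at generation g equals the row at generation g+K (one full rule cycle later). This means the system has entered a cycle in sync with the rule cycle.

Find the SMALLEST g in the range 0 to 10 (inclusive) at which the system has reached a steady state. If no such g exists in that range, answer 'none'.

Answer: none

Derivation:
Gen 0: 1010101111
Gen 1 (rule 195): 0000000111
Gen 2 (rule 135): 1111111010
Gen 3 (rule 26): 1000000001
Gen 4 (rule 62): 1100000011
Gen 5 (rule 195): 0101111101
Gen 6 (rule 135): 1100111001
Gen 7 (rule 26): 1011100110
Gen 8 (rule 62): 1110011101
Gen 9 (rule 195): 0110101100
Gen 10 (rule 135): 1000100001
Gen 11 (rule 26): 0101010010
Gen 12 (rule 62): 1111111111
Gen 13 (rule 195): 0111111111
Gen 14 (rule 135): 1011111110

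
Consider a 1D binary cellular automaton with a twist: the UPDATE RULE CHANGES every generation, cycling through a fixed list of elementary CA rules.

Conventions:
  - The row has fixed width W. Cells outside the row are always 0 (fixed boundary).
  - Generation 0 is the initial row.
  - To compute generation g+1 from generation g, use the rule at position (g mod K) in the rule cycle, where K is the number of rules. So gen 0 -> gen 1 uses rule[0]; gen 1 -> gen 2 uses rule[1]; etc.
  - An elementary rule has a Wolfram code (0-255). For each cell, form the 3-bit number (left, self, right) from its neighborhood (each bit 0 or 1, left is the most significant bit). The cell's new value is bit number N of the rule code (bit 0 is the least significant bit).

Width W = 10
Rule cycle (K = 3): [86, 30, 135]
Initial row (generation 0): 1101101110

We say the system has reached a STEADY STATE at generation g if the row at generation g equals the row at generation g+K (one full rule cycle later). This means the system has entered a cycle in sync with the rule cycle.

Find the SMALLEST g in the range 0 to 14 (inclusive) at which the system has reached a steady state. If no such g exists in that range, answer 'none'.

Gen 0: 1101101110
Gen 1 (rule 86): 0100100011
Gen 2 (rule 30): 1111110110
Gen 3 (rule 135): 0111100000
Gen 4 (rule 86): 1000110000
Gen 5 (rule 30): 1101101000
Gen 6 (rule 135): 0000001011
Gen 7 (rule 86): 0000011001
Gen 8 (rule 30): 0000110111
Gen 9 (rule 135): 1111000010
Gen 10 (rule 86): 0001100111
Gen 11 (rule 30): 0011011100
Gen 12 (rule 135): 1100001001
Gen 13 (rule 86): 0110011111
Gen 14 (rule 30): 1101110000
Gen 15 (rule 135): 0000100111
Gen 16 (rule 86): 0001111001
Gen 17 (rule 30): 0011000111

Answer: none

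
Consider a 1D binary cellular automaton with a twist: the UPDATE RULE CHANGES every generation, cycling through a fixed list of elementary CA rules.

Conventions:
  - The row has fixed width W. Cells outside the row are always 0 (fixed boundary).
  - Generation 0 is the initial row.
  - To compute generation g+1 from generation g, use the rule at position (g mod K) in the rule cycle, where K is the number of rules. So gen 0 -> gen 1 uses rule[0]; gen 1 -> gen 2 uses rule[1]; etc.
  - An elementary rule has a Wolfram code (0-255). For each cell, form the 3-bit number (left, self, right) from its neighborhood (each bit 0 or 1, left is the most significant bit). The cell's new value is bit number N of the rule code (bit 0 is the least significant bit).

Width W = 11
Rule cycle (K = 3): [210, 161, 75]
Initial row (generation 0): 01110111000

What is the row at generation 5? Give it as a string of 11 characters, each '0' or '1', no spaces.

Gen 0: 01110111000
Gen 1 (rule 210): 10110011100
Gen 2 (rule 161): 01000001001
Gen 3 (rule 75): 10011110010
Gen 4 (rule 210): 01101111101
Gen 5 (rule 161): 00010111010

Answer: 00010111010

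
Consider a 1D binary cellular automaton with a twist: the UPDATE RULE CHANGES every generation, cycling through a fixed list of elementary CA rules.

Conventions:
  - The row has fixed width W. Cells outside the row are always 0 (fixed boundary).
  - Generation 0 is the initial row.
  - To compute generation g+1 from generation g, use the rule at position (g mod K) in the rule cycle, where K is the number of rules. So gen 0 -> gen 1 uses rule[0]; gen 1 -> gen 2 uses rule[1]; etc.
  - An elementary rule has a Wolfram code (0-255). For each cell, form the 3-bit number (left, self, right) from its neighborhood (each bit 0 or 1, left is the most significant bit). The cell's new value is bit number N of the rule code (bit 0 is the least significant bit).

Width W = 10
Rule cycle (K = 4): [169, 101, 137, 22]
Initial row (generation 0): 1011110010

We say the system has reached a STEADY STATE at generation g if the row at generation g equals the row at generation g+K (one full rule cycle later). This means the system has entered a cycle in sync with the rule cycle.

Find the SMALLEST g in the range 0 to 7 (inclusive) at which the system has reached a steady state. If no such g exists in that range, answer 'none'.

Answer: none

Derivation:
Gen 0: 1011110010
Gen 1 (rule 169): 0111100000
Gen 2 (rule 101): 0000101111
Gen 3 (rule 137): 1110001110
Gen 4 (rule 22): 0001010001
Gen 5 (rule 169): 1100100100
Gen 6 (rule 101): 0100100101
Gen 7 (rule 137): 0000000000
Gen 8 (rule 22): 0000000000
Gen 9 (rule 169): 1111111111
Gen 10 (rule 101): 0000000001
Gen 11 (rule 137): 1111111100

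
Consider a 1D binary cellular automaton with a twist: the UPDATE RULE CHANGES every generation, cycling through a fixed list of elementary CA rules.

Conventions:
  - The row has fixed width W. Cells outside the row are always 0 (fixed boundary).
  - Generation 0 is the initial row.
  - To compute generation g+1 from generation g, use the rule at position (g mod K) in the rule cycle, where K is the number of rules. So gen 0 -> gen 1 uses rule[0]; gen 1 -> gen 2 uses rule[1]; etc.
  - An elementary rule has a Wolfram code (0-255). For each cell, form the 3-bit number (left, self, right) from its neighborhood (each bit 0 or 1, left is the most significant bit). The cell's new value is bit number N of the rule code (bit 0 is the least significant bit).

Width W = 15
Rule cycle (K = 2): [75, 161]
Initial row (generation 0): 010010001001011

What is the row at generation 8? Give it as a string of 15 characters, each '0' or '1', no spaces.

Gen 0: 010010001001011
Gen 1 (rule 75): 100100110010011
Gen 2 (rule 161): 000000000000000
Gen 3 (rule 75): 111111111111111
Gen 4 (rule 161): 011111111111110
Gen 5 (rule 75): 110000000000010
Gen 6 (rule 161): 000111111111000
Gen 7 (rule 75): 111100000001011
Gen 8 (rule 161): 011001111100100

Answer: 011001111100100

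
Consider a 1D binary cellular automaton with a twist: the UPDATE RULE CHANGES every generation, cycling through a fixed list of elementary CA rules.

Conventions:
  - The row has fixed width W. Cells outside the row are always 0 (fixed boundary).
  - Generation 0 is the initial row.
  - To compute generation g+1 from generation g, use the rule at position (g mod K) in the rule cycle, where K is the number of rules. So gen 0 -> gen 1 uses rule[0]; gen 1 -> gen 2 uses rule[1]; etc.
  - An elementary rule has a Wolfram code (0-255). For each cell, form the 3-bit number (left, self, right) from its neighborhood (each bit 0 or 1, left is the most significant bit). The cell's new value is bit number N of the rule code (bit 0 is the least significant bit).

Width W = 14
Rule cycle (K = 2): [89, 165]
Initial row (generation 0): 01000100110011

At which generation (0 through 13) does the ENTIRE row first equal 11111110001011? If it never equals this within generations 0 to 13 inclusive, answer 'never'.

Gen 0: 01000100110011
Gen 1 (rule 89): 00110010111011
Gen 2 (rule 165): 10000011010100
Gen 3 (rule 89): 01111011000011
Gen 4 (rule 165): 00110100011000
Gen 5 (rule 89): 10110011011111
Gen 6 (rule 165): 11000000101110
Gen 7 (rule 89): 11111110001011
Gen 8 (rule 165): 01111100101100
Gen 9 (rule 89): 01000110001111
Gen 10 (rule 165): 01010000100110
Gen 11 (rule 89): 00001110010111
Gen 12 (rule 165): 11100100011010
Gen 13 (rule 89): 10110011011001

Answer: 7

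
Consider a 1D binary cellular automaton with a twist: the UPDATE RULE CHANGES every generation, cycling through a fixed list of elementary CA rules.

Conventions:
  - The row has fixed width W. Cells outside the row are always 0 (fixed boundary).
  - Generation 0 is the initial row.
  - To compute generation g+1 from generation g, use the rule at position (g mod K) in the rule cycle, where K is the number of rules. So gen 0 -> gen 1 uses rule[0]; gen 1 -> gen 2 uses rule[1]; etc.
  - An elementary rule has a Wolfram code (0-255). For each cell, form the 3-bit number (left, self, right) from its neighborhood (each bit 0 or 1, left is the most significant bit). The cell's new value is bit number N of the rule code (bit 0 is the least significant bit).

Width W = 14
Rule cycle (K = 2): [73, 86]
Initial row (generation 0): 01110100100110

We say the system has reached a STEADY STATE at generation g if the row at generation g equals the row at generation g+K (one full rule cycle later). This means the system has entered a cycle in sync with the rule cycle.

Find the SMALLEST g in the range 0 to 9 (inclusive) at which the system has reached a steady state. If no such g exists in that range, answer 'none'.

Gen 0: 01110100100110
Gen 1 (rule 73): 01010000000110
Gen 2 (rule 86): 11011000001011
Gen 3 (rule 73): 11011011100011
Gen 4 (rule 86): 01001000110101
Gen 5 (rule 73): 00000010110000
Gen 6 (rule 86): 00000110011000
Gen 7 (rule 73): 11110110011011
Gen 8 (rule 86): 00010011101001
Gen 9 (rule 73): 11000010100000
Gen 10 (rule 86): 01100110110000
Gen 11 (rule 73): 01100110110111

Answer: none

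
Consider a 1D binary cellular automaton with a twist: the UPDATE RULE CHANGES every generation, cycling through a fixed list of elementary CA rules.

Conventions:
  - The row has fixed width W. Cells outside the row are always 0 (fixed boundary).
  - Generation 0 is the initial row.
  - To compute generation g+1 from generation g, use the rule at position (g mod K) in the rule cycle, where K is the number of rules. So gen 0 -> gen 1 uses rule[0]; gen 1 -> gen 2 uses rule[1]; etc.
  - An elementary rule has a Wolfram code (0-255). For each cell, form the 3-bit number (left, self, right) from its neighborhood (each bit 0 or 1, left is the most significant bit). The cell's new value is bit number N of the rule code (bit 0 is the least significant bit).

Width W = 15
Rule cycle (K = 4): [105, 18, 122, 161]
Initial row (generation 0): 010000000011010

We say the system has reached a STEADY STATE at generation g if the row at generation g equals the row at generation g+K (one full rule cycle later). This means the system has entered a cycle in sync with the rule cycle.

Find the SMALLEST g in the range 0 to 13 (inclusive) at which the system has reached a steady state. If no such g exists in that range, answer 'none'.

Answer: none

Derivation:
Gen 0: 010000000011010
Gen 1 (rule 105): 000111111011100
Gen 2 (rule 18): 001000000000010
Gen 3 (rule 122): 010100000000101
Gen 4 (rule 161): 001001111110010
Gen 5 (rule 105): 100001000010000
Gen 6 (rule 18): 010010100101000
Gen 7 (rule 122): 101101011010100
Gen 8 (rule 161): 010010100101001
Gen 9 (rule 105): 000001000010000
Gen 10 (rule 18): 000010100101000
Gen 11 (rule 122): 000101011010100
Gen 12 (rule 161): 110010100101001
Gen 13 (rule 105): 110001000010000
Gen 14 (rule 18): 001010100101000
Gen 15 (rule 122): 010101011010100
Gen 16 (rule 161): 001010100101001
Gen 17 (rule 105): 100101000010000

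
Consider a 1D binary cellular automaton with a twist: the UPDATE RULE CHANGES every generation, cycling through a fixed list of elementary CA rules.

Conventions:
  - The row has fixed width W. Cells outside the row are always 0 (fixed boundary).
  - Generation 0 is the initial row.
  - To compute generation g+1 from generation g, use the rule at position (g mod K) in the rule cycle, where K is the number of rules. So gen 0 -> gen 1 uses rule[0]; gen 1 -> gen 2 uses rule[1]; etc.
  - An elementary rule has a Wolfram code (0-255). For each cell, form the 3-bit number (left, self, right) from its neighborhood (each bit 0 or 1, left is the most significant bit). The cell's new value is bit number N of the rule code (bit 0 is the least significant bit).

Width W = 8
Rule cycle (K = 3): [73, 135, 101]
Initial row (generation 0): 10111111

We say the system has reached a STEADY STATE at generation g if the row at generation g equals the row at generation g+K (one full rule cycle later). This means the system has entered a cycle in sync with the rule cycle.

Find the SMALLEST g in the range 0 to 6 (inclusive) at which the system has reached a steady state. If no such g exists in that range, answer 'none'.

Gen 0: 10111111
Gen 1 (rule 73): 00100001
Gen 2 (rule 135): 11101111
Gen 3 (rule 101): 00110001
Gen 4 (rule 73): 10110100
Gen 5 (rule 135): 10000101
Gen 6 (rule 101): 10110111
Gen 7 (rule 73): 00110101
Gen 8 (rule 135): 11000101
Gen 9 (rule 101): 01010111

Answer: none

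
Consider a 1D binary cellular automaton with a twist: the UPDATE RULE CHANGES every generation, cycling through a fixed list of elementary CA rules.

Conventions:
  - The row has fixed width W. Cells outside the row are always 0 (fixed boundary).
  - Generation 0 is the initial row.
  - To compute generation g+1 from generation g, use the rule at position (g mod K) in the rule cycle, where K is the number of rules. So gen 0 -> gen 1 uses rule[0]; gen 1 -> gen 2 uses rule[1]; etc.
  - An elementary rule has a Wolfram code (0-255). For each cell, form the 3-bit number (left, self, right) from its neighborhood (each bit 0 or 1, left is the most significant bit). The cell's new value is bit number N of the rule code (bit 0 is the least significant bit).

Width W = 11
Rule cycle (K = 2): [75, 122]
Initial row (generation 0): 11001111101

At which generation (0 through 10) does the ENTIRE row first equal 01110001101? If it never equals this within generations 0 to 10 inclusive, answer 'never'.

Answer: never

Derivation:
Gen 0: 11001111101
Gen 1 (rule 75): 11011000100
Gen 2 (rule 122): 11111101010
Gen 3 (rule 75): 10000100000
Gen 4 (rule 122): 01001010000
Gen 5 (rule 75): 10010000111
Gen 6 (rule 122): 01101001101
Gen 7 (rule 75): 11100011100
Gen 8 (rule 122): 10110110110
Gen 9 (rule 75): 00110110110
Gen 10 (rule 122): 01111111111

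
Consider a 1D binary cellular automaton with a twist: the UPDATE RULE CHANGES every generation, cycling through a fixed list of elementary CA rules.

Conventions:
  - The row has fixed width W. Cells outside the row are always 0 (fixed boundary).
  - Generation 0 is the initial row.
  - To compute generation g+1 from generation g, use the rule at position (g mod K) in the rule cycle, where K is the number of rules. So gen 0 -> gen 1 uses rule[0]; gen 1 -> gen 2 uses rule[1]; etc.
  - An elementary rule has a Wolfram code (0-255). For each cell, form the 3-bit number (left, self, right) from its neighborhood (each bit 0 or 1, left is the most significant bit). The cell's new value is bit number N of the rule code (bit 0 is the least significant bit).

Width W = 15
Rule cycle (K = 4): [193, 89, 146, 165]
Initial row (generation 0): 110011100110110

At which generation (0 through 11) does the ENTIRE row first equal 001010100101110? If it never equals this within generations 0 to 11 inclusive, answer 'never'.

Gen 0: 110011100110110
Gen 1 (rule 193): 010001100010010
Gen 2 (rule 89): 001101111001001
Gen 3 (rule 146): 010000110110110
Gen 4 (rule 165): 010110001001000
Gen 5 (rule 193): 000010100000011
Gen 6 (rule 89): 111000011111011
Gen 7 (rule 146): 010100101110000
Gen 8 (rule 165): 011100110100111
Gen 9 (rule 193): 001100010000011
Gen 10 (rule 89): 101111001111011
Gen 11 (rule 146): 000110110110000

Answer: never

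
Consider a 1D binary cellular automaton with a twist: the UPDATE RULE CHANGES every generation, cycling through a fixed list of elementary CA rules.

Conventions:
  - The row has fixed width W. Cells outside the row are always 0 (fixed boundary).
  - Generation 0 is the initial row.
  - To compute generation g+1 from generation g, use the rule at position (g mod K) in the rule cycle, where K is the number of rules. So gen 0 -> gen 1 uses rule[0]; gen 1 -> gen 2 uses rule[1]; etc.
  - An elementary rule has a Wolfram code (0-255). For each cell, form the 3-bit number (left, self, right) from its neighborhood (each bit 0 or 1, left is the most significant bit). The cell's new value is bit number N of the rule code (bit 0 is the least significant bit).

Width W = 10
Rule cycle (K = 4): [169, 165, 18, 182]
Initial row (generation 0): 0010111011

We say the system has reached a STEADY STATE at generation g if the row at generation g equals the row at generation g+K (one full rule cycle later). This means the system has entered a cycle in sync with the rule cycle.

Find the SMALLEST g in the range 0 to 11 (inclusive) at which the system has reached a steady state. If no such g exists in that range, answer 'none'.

Answer: 11

Derivation:
Gen 0: 0010111011
Gen 1 (rule 169): 1001110110
Gen 2 (rule 165): 1000101000
Gen 3 (rule 18): 0101000100
Gen 4 (rule 182): 1111101110
Gen 5 (rule 169): 1111011100
Gen 6 (rule 165): 0110101001
Gen 7 (rule 18): 1000000110
Gen 8 (rule 182): 1100001001
Gen 9 (rule 169): 1001100000
Gen 10 (rule 165): 1000001111
Gen 11 (rule 18): 0100010000
Gen 12 (rule 182): 1110111000
Gen 13 (rule 169): 1101110011
Gen 14 (rule 165): 0010100000
Gen 15 (rule 18): 0100010000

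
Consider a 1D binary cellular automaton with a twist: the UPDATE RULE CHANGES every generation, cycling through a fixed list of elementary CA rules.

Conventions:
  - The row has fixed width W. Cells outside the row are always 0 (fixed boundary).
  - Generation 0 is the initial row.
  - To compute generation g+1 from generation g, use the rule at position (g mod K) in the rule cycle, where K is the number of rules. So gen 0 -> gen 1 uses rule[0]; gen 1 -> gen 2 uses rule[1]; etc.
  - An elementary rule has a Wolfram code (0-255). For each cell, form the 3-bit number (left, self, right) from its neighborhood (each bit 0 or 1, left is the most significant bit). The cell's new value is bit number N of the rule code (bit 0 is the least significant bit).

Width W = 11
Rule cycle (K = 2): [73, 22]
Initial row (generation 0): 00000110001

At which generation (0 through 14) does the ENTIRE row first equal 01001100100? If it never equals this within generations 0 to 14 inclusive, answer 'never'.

Gen 0: 00000110001
Gen 1 (rule 73): 11110110100
Gen 2 (rule 22): 00000000110
Gen 3 (rule 73): 11111110110
Gen 4 (rule 22): 00000000001
Gen 5 (rule 73): 11111111100
Gen 6 (rule 22): 00000000010
Gen 7 (rule 73): 11111111000
Gen 8 (rule 22): 00000000100
Gen 9 (rule 73): 11111110001
Gen 10 (rule 22): 00000001011
Gen 11 (rule 73): 11111100011
Gen 12 (rule 22): 00000010100
Gen 13 (rule 73): 11111000001
Gen 14 (rule 22): 00000100011

Answer: never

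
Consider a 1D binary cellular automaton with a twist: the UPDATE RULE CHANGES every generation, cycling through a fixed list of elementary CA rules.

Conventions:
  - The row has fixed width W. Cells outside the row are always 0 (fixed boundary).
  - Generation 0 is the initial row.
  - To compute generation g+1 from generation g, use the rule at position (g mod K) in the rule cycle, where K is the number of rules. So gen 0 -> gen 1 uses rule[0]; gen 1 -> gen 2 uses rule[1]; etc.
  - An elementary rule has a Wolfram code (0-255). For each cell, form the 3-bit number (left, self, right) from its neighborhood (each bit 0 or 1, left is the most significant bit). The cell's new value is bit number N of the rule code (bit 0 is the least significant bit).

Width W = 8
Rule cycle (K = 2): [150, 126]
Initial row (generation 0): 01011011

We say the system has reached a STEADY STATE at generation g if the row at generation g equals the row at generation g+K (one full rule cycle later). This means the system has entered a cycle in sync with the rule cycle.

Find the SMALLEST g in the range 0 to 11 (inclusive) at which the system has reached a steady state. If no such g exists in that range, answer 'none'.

Gen 0: 01011011
Gen 1 (rule 150): 11000000
Gen 2 (rule 126): 11100000
Gen 3 (rule 150): 01010000
Gen 4 (rule 126): 11111000
Gen 5 (rule 150): 01110100
Gen 6 (rule 126): 11011110
Gen 7 (rule 150): 00001101
Gen 8 (rule 126): 00011111
Gen 9 (rule 150): 00101110
Gen 10 (rule 126): 01111011
Gen 11 (rule 150): 10110000
Gen 12 (rule 126): 11111000
Gen 13 (rule 150): 01110100

Answer: none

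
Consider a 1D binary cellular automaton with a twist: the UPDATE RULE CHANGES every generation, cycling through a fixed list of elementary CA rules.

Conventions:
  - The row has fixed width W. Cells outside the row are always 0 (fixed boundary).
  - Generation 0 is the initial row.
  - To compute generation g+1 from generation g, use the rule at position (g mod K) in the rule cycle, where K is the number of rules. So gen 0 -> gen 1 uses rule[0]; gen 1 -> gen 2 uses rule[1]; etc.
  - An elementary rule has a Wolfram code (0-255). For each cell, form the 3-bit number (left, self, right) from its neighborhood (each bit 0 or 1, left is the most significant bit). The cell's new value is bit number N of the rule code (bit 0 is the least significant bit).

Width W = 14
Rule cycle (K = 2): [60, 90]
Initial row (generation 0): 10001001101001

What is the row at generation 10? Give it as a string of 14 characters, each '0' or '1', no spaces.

Gen 0: 10001001101001
Gen 1 (rule 60): 11001101011101
Gen 2 (rule 90): 11111100010100
Gen 3 (rule 60): 10000010011110
Gen 4 (rule 90): 01000101110011
Gen 5 (rule 60): 01100111001010
Gen 6 (rule 90): 11111101110001
Gen 7 (rule 60): 10000011001001
Gen 8 (rule 90): 01000111110110
Gen 9 (rule 60): 01100100001101
Gen 10 (rule 90): 11111010011100

Answer: 11111010011100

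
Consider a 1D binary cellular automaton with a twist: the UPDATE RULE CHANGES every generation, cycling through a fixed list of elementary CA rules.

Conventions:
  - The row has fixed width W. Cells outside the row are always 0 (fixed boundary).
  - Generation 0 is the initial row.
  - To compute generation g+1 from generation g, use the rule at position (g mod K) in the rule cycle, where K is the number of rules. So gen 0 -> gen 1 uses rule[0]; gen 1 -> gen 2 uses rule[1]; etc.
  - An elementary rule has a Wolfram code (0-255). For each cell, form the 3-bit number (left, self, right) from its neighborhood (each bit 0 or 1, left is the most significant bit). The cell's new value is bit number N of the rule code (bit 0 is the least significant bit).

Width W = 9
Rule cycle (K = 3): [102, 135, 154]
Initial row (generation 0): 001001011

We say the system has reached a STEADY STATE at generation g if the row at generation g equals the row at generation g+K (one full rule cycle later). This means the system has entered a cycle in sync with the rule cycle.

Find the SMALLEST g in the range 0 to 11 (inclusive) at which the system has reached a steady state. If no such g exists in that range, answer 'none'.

Answer: none

Derivation:
Gen 0: 001001011
Gen 1 (rule 102): 011011101
Gen 2 (rule 135): 100001001
Gen 3 (rule 154): 010010110
Gen 4 (rule 102): 110111010
Gen 5 (rule 135): 000010010
Gen 6 (rule 154): 000101101
Gen 7 (rule 102): 001110111
Gen 8 (rule 135): 110100010
Gen 9 (rule 154): 100010101
Gen 10 (rule 102): 100111111
Gen 11 (rule 135): 101011110
Gen 12 (rule 154): 000011101
Gen 13 (rule 102): 000100111
Gen 14 (rule 135): 111101010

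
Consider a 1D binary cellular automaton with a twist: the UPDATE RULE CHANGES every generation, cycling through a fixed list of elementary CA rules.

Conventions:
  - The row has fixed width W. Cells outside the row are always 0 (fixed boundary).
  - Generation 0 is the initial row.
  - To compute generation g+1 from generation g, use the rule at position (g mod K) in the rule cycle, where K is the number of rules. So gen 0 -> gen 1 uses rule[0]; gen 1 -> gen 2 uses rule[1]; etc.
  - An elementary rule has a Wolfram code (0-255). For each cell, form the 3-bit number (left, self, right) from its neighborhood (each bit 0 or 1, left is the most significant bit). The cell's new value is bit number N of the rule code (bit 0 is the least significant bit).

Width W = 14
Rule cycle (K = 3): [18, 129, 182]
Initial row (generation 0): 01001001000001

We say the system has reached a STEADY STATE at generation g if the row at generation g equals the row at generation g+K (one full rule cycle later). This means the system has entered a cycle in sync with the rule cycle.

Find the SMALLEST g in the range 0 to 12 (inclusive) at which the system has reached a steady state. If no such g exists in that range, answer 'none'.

Gen 0: 01001001000001
Gen 1 (rule 18): 10110110100010
Gen 2 (rule 129): 00000000001000
Gen 3 (rule 182): 00000000011100
Gen 4 (rule 18): 00000000100010
Gen 5 (rule 129): 11111110001000
Gen 6 (rule 182): 01111101011100
Gen 7 (rule 18): 10000000000010
Gen 8 (rule 129): 00111111111000
Gen 9 (rule 182): 01011111110100
Gen 10 (rule 18): 10000000000010
Gen 11 (rule 129): 00111111111000
Gen 12 (rule 182): 01011111110100
Gen 13 (rule 18): 10000000000010
Gen 14 (rule 129): 00111111111000
Gen 15 (rule 182): 01011111110100

Answer: 7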